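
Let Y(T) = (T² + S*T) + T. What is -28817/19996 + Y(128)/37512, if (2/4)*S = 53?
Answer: -59937953/93761244 ≈ -0.63926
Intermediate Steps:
S = 106 (S = 2*53 = 106)
Y(T) = T² + 107*T (Y(T) = (T² + 106*T) + T = T² + 107*T)
-28817/19996 + Y(128)/37512 = -28817/19996 + (128*(107 + 128))/37512 = -28817*1/19996 + (128*235)*(1/37512) = -28817/19996 + 30080*(1/37512) = -28817/19996 + 3760/4689 = -59937953/93761244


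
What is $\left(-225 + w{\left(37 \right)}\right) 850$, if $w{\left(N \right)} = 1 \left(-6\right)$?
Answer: $-196350$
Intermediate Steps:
$w{\left(N \right)} = -6$
$\left(-225 + w{\left(37 \right)}\right) 850 = \left(-225 - 6\right) 850 = \left(-231\right) 850 = -196350$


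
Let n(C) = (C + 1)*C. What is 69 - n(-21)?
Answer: -351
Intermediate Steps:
n(C) = C*(1 + C) (n(C) = (1 + C)*C = C*(1 + C))
69 - n(-21) = 69 - (-21)*(1 - 21) = 69 - (-21)*(-20) = 69 - 1*420 = 69 - 420 = -351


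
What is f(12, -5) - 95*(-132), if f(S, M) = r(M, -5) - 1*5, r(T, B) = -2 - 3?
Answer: 12530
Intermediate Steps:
r(T, B) = -5
f(S, M) = -10 (f(S, M) = -5 - 1*5 = -5 - 5 = -10)
f(12, -5) - 95*(-132) = -10 - 95*(-132) = -10 + 12540 = 12530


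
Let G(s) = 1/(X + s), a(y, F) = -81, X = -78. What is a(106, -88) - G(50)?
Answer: -2267/28 ≈ -80.964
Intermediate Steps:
G(s) = 1/(-78 + s)
a(106, -88) - G(50) = -81 - 1/(-78 + 50) = -81 - 1/(-28) = -81 - 1*(-1/28) = -81 + 1/28 = -2267/28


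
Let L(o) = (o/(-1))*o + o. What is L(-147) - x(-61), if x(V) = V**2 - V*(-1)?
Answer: -25416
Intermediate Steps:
x(V) = V + V**2 (x(V) = V**2 - (-1)*V = V**2 + V = V + V**2)
L(o) = o - o**2 (L(o) = (o*(-1))*o + o = (-o)*o + o = -o**2 + o = o - o**2)
L(-147) - x(-61) = -147*(1 - 1*(-147)) - (-61)*(1 - 61) = -147*(1 + 147) - (-61)*(-60) = -147*148 - 1*3660 = -21756 - 3660 = -25416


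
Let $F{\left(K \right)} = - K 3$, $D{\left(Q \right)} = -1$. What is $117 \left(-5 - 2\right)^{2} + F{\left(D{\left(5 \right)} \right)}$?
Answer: $5736$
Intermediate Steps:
$F{\left(K \right)} = - 3 K$
$117 \left(-5 - 2\right)^{2} + F{\left(D{\left(5 \right)} \right)} = 117 \left(-5 - 2\right)^{2} - -3 = 117 \left(-7\right)^{2} + 3 = 117 \cdot 49 + 3 = 5733 + 3 = 5736$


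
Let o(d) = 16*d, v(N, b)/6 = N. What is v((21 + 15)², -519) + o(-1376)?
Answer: -14240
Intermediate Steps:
v(N, b) = 6*N
v((21 + 15)², -519) + o(-1376) = 6*(21 + 15)² + 16*(-1376) = 6*36² - 22016 = 6*1296 - 22016 = 7776 - 22016 = -14240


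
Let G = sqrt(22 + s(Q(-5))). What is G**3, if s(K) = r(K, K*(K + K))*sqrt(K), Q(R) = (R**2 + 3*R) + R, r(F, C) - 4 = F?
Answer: (22 + 9*sqrt(5))**(3/2) ≈ 273.40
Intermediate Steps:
r(F, C) = 4 + F
Q(R) = R**2 + 4*R
s(K) = sqrt(K)*(4 + K) (s(K) = (4 + K)*sqrt(K) = sqrt(K)*(4 + K))
G = sqrt(22 + 9*sqrt(5)) (G = sqrt(22 + sqrt(-5*(4 - 5))*(4 - 5*(4 - 5))) = sqrt(22 + sqrt(-5*(-1))*(4 - 5*(-1))) = sqrt(22 + sqrt(5)*(4 + 5)) = sqrt(22 + sqrt(5)*9) = sqrt(22 + 9*sqrt(5)) ≈ 6.4903)
G**3 = (sqrt(22 + 9*sqrt(5)))**3 = (22 + 9*sqrt(5))**(3/2)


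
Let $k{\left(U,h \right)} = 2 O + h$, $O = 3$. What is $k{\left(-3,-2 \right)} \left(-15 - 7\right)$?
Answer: $-88$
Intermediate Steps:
$k{\left(U,h \right)} = 6 + h$ ($k{\left(U,h \right)} = 2 \cdot 3 + h = 6 + h$)
$k{\left(-3,-2 \right)} \left(-15 - 7\right) = \left(6 - 2\right) \left(-15 - 7\right) = 4 \left(-22\right) = -88$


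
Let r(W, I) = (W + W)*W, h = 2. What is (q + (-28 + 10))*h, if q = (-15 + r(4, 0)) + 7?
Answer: 12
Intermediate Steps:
r(W, I) = 2*W² (r(W, I) = (2*W)*W = 2*W²)
q = 24 (q = (-15 + 2*4²) + 7 = (-15 + 2*16) + 7 = (-15 + 32) + 7 = 17 + 7 = 24)
(q + (-28 + 10))*h = (24 + (-28 + 10))*2 = (24 - 18)*2 = 6*2 = 12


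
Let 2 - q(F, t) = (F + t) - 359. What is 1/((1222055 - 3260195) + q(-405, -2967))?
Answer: -1/2034407 ≈ -4.9154e-7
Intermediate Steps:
q(F, t) = 361 - F - t (q(F, t) = 2 - ((F + t) - 359) = 2 - (-359 + F + t) = 2 + (359 - F - t) = 361 - F - t)
1/((1222055 - 3260195) + q(-405, -2967)) = 1/((1222055 - 3260195) + (361 - 1*(-405) - 1*(-2967))) = 1/(-2038140 + (361 + 405 + 2967)) = 1/(-2038140 + 3733) = 1/(-2034407) = -1/2034407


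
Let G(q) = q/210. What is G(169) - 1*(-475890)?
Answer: 99937069/210 ≈ 4.7589e+5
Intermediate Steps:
G(q) = q/210 (G(q) = q*(1/210) = q/210)
G(169) - 1*(-475890) = (1/210)*169 - 1*(-475890) = 169/210 + 475890 = 99937069/210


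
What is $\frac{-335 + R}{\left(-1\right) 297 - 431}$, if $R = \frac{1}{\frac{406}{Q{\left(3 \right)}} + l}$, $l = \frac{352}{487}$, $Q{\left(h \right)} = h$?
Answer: $\frac{66589169}{144710384} \approx 0.46015$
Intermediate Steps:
$l = \frac{352}{487}$ ($l = 352 \cdot \frac{1}{487} = \frac{352}{487} \approx 0.72279$)
$R = \frac{1461}{198778}$ ($R = \frac{1}{\frac{406}{3} + \frac{352}{487}} = \frac{1}{\frac{198778}{1461}} = \frac{1461}{198778} \approx 0.0073499$)
$\frac{-335 + R}{\left(-1\right) 297 - 431} = \frac{-335 + \frac{1461}{198778}}{\left(-1\right) 297 - 431} = \frac{1}{-297 - 431} \left(- \frac{66589169}{198778}\right) = \frac{1}{-728} \left(- \frac{66589169}{198778}\right) = \left(- \frac{1}{728}\right) \left(- \frac{66589169}{198778}\right) = \frac{66589169}{144710384}$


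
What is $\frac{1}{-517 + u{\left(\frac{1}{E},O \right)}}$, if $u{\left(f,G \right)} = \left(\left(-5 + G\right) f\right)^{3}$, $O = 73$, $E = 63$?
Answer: $- \frac{250047}{128959867} \approx -0.001939$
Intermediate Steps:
$u{\left(f,G \right)} = f^{3} \left(-5 + G\right)^{3}$ ($u{\left(f,G \right)} = \left(f \left(-5 + G\right)\right)^{3} = f^{3} \left(-5 + G\right)^{3}$)
$\frac{1}{-517 + u{\left(\frac{1}{E},O \right)}} = \frac{1}{-517 + \left(\frac{1}{63}\right)^{3} \left(-5 + 73\right)^{3}} = \frac{1}{-517 + \frac{68^{3}}{250047}} = \frac{1}{-517 + \frac{1}{250047} \cdot 314432} = \frac{1}{-517 + \frac{314432}{250047}} = \frac{1}{- \frac{128959867}{250047}} = - \frac{250047}{128959867}$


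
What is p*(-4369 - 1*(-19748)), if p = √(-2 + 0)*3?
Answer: 46137*I*√2 ≈ 65248.0*I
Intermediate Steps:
p = 3*I*√2 (p = √(-2)*3 = (I*√2)*3 = 3*I*√2 ≈ 4.2426*I)
p*(-4369 - 1*(-19748)) = (3*I*√2)*(-4369 - 1*(-19748)) = (3*I*√2)*(-4369 + 19748) = (3*I*√2)*15379 = 46137*I*√2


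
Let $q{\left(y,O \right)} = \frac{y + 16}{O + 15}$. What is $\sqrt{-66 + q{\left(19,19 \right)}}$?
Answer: $\frac{47 i \sqrt{34}}{34} \approx 8.0604 i$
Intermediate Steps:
$q{\left(y,O \right)} = \frac{16 + y}{15 + O}$
$\sqrt{-66 + q{\left(19,19 \right)}} = \sqrt{-66 + \frac{16 + 19}{15 + 19}} = \sqrt{-66 + \frac{1}{34} \cdot 35} = \sqrt{-66 + \frac{35}{34}} = \sqrt{- \frac{2209}{34}} = \frac{47 i \sqrt{34}}{34}$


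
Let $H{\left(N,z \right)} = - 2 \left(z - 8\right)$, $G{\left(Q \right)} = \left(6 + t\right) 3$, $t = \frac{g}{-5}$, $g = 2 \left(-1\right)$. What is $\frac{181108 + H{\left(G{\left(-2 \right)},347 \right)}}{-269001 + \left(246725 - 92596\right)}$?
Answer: $- \frac{90215}{57436} \approx -1.5707$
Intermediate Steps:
$g = -2$
$t = \frac{2}{5}$ ($t = - \frac{2}{-5} = \left(-2\right) \left(- \frac{1}{5}\right) = \frac{2}{5} \approx 0.4$)
$G{\left(Q \right)} = \frac{96}{5}$ ($G{\left(Q \right)} = \left(6 + \frac{2}{5}\right) 3 = \frac{32}{5} \cdot 3 = \frac{96}{5}$)
$H{\left(N,z \right)} = 16 - 2 z$ ($H{\left(N,z \right)} = - 2 \left(-8 + z\right) = 16 - 2 z$)
$\frac{181108 + H{\left(G{\left(-2 \right)},347 \right)}}{-269001 + \left(246725 - 92596\right)} = \frac{181108 + \left(16 - 694\right)}{-269001 + \left(246725 - 92596\right)} = \frac{181108 - 678}{-269001 + 154129} = \frac{180430}{-114872} = 180430 \left(- \frac{1}{114872}\right) = - \frac{90215}{57436}$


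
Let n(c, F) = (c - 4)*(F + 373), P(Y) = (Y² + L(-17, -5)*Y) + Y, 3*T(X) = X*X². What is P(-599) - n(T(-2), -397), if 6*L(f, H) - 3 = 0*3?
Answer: 715485/2 ≈ 3.5774e+5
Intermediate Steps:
L(f, H) = ½ (L(f, H) = ½ + (0*3)/6 = ½ + (⅙)*0 = ½ + 0 = ½)
T(X) = X³/3 (T(X) = (X*X²)/3 = X³/3)
P(Y) = Y² + 3*Y/2 (P(Y) = (Y² + Y/2) + Y = Y² + 3*Y/2)
n(c, F) = (-4 + c)*(373 + F)
P(-599) - n(T(-2), -397) = (½)*(-599)*(3 + 2*(-599)) - (-1492 - 4*(-397) + 373*((⅓)*(-2)³) - 397*(-2)³/3) = (½)*(-599)*(3 - 1198) - (-1492 + 1588 + 373*((⅓)*(-8)) - 397*(-8)/3) = (½)*(-599)*(-1195) - (-1492 + 1588 + 373*(-8/3) - 397*(-8/3)) = 715805/2 - (-1492 + 1588 - 2984/3 + 3176/3) = 715805/2 - 1*160 = 715805/2 - 160 = 715485/2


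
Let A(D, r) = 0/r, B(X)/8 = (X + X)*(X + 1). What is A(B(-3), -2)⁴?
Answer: 0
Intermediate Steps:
B(X) = 16*X*(1 + X) (B(X) = 8*((X + X)*(X + 1)) = 8*((2*X)*(1 + X)) = 8*(2*X*(1 + X)) = 16*X*(1 + X))
A(D, r) = 0
A(B(-3), -2)⁴ = 0⁴ = 0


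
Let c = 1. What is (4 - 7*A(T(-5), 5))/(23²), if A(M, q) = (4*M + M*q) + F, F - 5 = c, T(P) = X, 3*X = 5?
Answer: -143/529 ≈ -0.27032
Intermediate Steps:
X = 5/3 (X = (⅓)*5 = 5/3 ≈ 1.6667)
T(P) = 5/3
F = 6 (F = 5 + 1 = 6)
A(M, q) = 6 + 4*M + M*q (A(M, q) = (4*M + M*q) + 6 = 6 + 4*M + M*q)
(4 - 7*A(T(-5), 5))/(23²) = (4 - 7*(6 + 4*(5/3) + (5/3)*5))/(23²) = (4 - 7*(6 + 20/3 + 25/3))/529 = (4 - 7*21)*(1/529) = (4 - 147)*(1/529) = -143*1/529 = -143/529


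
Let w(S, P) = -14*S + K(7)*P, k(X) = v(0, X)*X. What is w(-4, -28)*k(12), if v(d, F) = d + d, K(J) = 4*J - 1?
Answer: 0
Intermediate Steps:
K(J) = -1 + 4*J
v(d, F) = 2*d
k(X) = 0 (k(X) = (2*0)*X = 0*X = 0)
w(S, P) = -14*S + 27*P (w(S, P) = -14*S + (-1 + 4*7)*P = -14*S + (-1 + 28)*P = -14*S + 27*P)
w(-4, -28)*k(12) = (-14*(-4) + 27*(-28))*0 = (56 - 756)*0 = -700*0 = 0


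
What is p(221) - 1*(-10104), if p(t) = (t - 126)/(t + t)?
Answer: 4466063/442 ≈ 10104.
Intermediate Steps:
p(t) = (-126 + t)/(2*t) (p(t) = (-126 + t)/((2*t)) = (-126 + t)*(1/(2*t)) = (-126 + t)/(2*t))
p(221) - 1*(-10104) = (½)*(-126 + 221)/221 - 1*(-10104) = (½)*(1/221)*95 + 10104 = 95/442 + 10104 = 4466063/442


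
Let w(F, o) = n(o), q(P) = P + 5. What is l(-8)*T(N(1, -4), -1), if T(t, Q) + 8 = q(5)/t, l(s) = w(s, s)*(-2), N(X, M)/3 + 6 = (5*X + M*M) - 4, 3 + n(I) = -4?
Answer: -3556/33 ≈ -107.76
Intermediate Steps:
n(I) = -7 (n(I) = -3 - 4 = -7)
N(X, M) = -30 + 3*M² + 15*X (N(X, M) = -18 + 3*((5*X + M*M) - 4) = -18 + 3*((5*X + M²) - 4) = -18 + 3*((M² + 5*X) - 4) = -18 + 3*(-4 + M² + 5*X) = -18 + (-12 + 3*M² + 15*X) = -30 + 3*M² + 15*X)
q(P) = 5 + P
w(F, o) = -7
l(s) = 14 (l(s) = -7*(-2) = 14)
T(t, Q) = -8 + 10/t (T(t, Q) = -8 + (5 + 5)/t = -8 + 10/t)
l(-8)*T(N(1, -4), -1) = 14*(-8 + 10/(-30 + 3*(-4)² + 15*1)) = 14*(-8 + 10/(-30 + 3*16 + 15)) = 14*(-8 + 10/(-30 + 48 + 15)) = 14*(-8 + 10/33) = 14*(-254/33) = -3556/33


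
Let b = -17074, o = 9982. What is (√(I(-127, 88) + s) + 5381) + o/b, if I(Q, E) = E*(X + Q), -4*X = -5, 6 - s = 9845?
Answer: 45932606/8537 + I*√20905 ≈ 5380.4 + 144.59*I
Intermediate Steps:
s = -9839 (s = 6 - 1*9845 = 6 - 9845 = -9839)
X = 5/4 (X = -¼*(-5) = 5/4 ≈ 1.2500)
I(Q, E) = E*(5/4 + Q)
(√(I(-127, 88) + s) + 5381) + o/b = (√((¼)*88*(5 + 4*(-127)) - 9839) + 5381) + 9982/(-17074) = (√((¼)*88*(5 - 508) - 9839) + 5381) + 9982*(-1/17074) = (√((¼)*88*(-503) - 9839) + 5381) - 4991/8537 = (√(-11066 - 9839) + 5381) - 4991/8537 = (√(-20905) + 5381) - 4991/8537 = (I*√20905 + 5381) - 4991/8537 = (5381 + I*√20905) - 4991/8537 = 45932606/8537 + I*√20905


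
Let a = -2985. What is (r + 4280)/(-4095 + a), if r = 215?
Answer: -899/1416 ≈ -0.63489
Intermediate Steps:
(r + 4280)/(-4095 + a) = (215 + 4280)/(-4095 - 2985) = 4495/(-7080) = 4495*(-1/7080) = -899/1416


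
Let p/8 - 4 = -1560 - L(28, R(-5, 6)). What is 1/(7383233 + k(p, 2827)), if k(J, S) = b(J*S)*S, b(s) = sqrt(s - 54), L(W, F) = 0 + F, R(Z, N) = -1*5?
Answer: 671203/30440798115629 - 257*I*sqrt(35077470)/30440798115629 ≈ 2.2049e-8 - 5.0002e-8*I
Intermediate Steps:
R(Z, N) = -5
L(W, F) = F
b(s) = sqrt(-54 + s)
p = -12408 (p = 32 + 8*(-1560 - 1*(-5)) = 32 + 8*(-1560 + 5) = 32 + 8*(-1555) = 32 - 12440 = -12408)
k(J, S) = S*sqrt(-54 + J*S) (k(J, S) = sqrt(-54 + J*S)*S = S*sqrt(-54 + J*S))
1/(7383233 + k(p, 2827)) = 1/(7383233 + 2827*sqrt(-54 - 12408*2827)) = 1/(7383233 + 2827*sqrt(-54 - 35077416)) = 1/(7383233 + 2827*sqrt(-35077470)) = 1/(7383233 + 2827*(I*sqrt(35077470))) = 1/(7383233 + 2827*I*sqrt(35077470))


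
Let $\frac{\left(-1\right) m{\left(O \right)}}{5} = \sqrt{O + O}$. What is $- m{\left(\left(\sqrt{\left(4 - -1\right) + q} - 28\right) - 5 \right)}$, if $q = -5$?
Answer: $5 i \sqrt{66} \approx 40.62 i$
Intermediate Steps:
$m{\left(O \right)} = - 5 \sqrt{2} \sqrt{O}$ ($m{\left(O \right)} = - 5 \sqrt{O + O} = - 5 \sqrt{2 O} = - 5 \sqrt{2} \sqrt{O}$)
$- m{\left(\left(\sqrt{\left(4 - -1\right) + q} - 28\right) - 5 \right)} = - \left(-5\right) \sqrt{2} \sqrt{\left(\sqrt{\left(4 - -1\right) - 5} - 28\right) - 5} = - \left(-5\right) \sqrt{2} \sqrt{\left(\sqrt{\left(4 + 1\right) - 5} - 28\right) - 5} = - \left(-5\right) \sqrt{2} \sqrt{\left(\sqrt{5 - 5} - 28\right) - 5} = - \left(-5\right) \sqrt{2} \sqrt{\left(\sqrt{0} - 28\right) - 5} = - \left(-5\right) \sqrt{2} \sqrt{\left(0 - 28\right) - 5} = - \left(-5\right) \sqrt{2} \sqrt{-28 - 5} = - \left(-5\right) \sqrt{2} \sqrt{-33} = - \left(-5\right) \sqrt{2} i \sqrt{33} = - \left(-5\right) i \sqrt{66} = 5 i \sqrt{66}$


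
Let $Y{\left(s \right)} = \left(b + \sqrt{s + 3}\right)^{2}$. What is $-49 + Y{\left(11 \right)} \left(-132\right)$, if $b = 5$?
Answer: $-5197 - 1320 \sqrt{14} \approx -10136.0$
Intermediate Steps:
$Y{\left(s \right)} = \left(5 + \sqrt{3 + s}\right)^{2}$ ($Y{\left(s \right)} = \left(5 + \sqrt{s + 3}\right)^{2} = \left(5 + \sqrt{3 + s}\right)^{2}$)
$-49 + Y{\left(11 \right)} \left(-132\right) = -49 + \left(5 + \sqrt{3 + 11}\right)^{2} \left(-132\right) = -49 + \left(5 + \sqrt{14}\right)^{2} \left(-132\right) = -49 - 132 \left(5 + \sqrt{14}\right)^{2}$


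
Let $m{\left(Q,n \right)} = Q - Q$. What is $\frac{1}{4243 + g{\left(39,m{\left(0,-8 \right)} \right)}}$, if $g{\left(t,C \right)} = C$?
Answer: $\frac{1}{4243} \approx 0.00023568$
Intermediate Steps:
$m{\left(Q,n \right)} = 0$
$\frac{1}{4243 + g{\left(39,m{\left(0,-8 \right)} \right)}} = \frac{1}{4243 + 0} = \frac{1}{4243}$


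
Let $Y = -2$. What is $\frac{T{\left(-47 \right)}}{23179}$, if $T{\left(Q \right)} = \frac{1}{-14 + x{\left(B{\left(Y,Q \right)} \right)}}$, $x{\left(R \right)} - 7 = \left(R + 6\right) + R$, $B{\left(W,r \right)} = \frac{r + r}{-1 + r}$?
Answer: $\frac{12}{811265} \approx 1.4792 \cdot 10^{-5}$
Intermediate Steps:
$B{\left(W,r \right)} = \frac{2 r}{-1 + r}$
$x{\left(R \right)} = 13 + 2 R$ ($x{\left(R \right)} = 7 + \left(\left(R + 6\right) + R\right) = 7 + \left(\left(6 + R\right) + R\right) = 7 + \left(6 + 2 R\right) = 13 + 2 R$)
$T{\left(Q \right)} = \frac{1}{-1 + \frac{4 Q}{-1 + Q}}$ ($T{\left(Q \right)} = \frac{1}{-14 + \left(13 + 2 \frac{2 Q}{-1 + Q}\right)} = \frac{1}{-14 + \left(13 + \frac{4 Q}{-1 + Q}\right)} = \frac{1}{-1 + \frac{4 Q}{-1 + Q}}$)
$\frac{T{\left(-47 \right)}}{23179} = \frac{\frac{1}{1 + 3 \left(-47\right)} \left(-1 - 47\right)}{23179} = \frac{1}{1 - 141} \left(-48\right) \frac{1}{23179} = \frac{1}{-140} \left(-48\right) \frac{1}{23179} = \left(- \frac{1}{140}\right) \left(-48\right) \frac{1}{23179} = \frac{12}{35} \cdot \frac{1}{23179} = \frac{12}{811265}$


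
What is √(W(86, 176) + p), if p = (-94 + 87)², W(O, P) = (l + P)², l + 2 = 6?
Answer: √32449 ≈ 180.14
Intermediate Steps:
l = 4 (l = -2 + 6 = 4)
W(O, P) = (4 + P)²
p = 49 (p = (-7)² = 49)
√(W(86, 176) + p) = √((4 + 176)² + 49) = √(180² + 49) = √(32400 + 49) = √32449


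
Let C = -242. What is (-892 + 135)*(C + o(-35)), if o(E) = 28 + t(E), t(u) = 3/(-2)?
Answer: 326267/2 ≈ 1.6313e+5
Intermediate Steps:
t(u) = -3/2 (t(u) = 3*(-1/2) = -3/2)
o(E) = 53/2 (o(E) = 28 - 3/2 = 53/2)
(-892 + 135)*(C + o(-35)) = (-892 + 135)*(-242 + 53/2) = -757*(-431/2) = 326267/2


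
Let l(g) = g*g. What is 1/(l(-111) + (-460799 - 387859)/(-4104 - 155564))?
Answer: 79834/984059043 ≈ 8.1127e-5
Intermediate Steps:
l(g) = g**2
1/(l(-111) + (-460799 - 387859)/(-4104 - 155564)) = 1/((-111)**2 + (-460799 - 387859)/(-4104 - 155564)) = 1/(12321 - 848658/(-159668)) = 1/(12321 - 848658*(-1/159668)) = 1/(12321 + 424329/79834) = 1/(984059043/79834) = 79834/984059043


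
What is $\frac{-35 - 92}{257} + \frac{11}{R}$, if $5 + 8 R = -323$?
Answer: $- \frac{8034}{10537} \approx -0.76246$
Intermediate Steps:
$R = -41$ ($R = - \frac{5}{8} + \frac{1}{8} \left(-323\right) = - \frac{5}{8} - \frac{323}{8} = -41$)
$\frac{-35 - 92}{257} + \frac{11}{R} = \frac{-35 - 92}{257} + \frac{11}{-41} = \left(-35 - 92\right) \frac{1}{257} + 11 \left(- \frac{1}{41}\right) = \left(-127\right) \frac{1}{257} - \frac{11}{41} = - \frac{127}{257} - \frac{11}{41} = - \frac{8034}{10537}$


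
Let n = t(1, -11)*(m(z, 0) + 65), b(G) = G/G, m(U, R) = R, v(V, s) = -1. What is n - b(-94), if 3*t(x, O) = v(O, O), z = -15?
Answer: -68/3 ≈ -22.667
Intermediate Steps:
b(G) = 1
t(x, O) = -1/3 (t(x, O) = (1/3)*(-1) = -1/3)
n = -65/3 (n = -(0 + 65)/3 = -1/3*65 = -65/3 ≈ -21.667)
n - b(-94) = -65/3 - 1*1 = -65/3 - 1 = -68/3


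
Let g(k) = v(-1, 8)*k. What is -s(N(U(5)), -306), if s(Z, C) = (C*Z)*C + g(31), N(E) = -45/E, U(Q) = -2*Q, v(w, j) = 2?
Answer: -421424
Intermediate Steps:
g(k) = 2*k
s(Z, C) = 62 + Z*C² (s(Z, C) = (C*Z)*C + 2*31 = Z*C² + 62 = 62 + Z*C²)
-s(N(U(5)), -306) = -(62 - 45/((-2*5))*(-306)²) = -(62 - 45/(-10)*93636) = -(62 - 45*(-⅒)*93636) = -(62 + (9/2)*93636) = -(62 + 421362) = -1*421424 = -421424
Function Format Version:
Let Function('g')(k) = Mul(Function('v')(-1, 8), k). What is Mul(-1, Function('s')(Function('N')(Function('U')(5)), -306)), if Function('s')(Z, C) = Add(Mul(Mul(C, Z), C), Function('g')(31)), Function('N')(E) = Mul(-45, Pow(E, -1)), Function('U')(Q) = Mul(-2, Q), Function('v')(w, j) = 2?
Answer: -421424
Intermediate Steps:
Function('g')(k) = Mul(2, k)
Function('s')(Z, C) = Add(62, Mul(Z, Pow(C, 2))) (Function('s')(Z, C) = Add(Mul(Mul(C, Z), C), Mul(2, 31)) = Add(Mul(Z, Pow(C, 2)), 62) = Add(62, Mul(Z, Pow(C, 2))))
Mul(-1, Function('s')(Function('N')(Function('U')(5)), -306)) = Mul(-1, Add(62, Mul(Mul(-45, Pow(Mul(-2, 5), -1)), Pow(-306, 2)))) = Mul(-1, Add(62, Mul(Mul(-45, Pow(-10, -1)), 93636))) = Mul(-1, Add(62, Mul(Mul(-45, Rational(-1, 10)), 93636))) = Mul(-1, Add(62, Mul(Rational(9, 2), 93636))) = Mul(-1, Add(62, 421362)) = Mul(-1, 421424) = -421424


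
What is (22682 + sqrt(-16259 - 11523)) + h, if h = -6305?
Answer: 16377 + I*sqrt(27782) ≈ 16377.0 + 166.68*I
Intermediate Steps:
(22682 + sqrt(-16259 - 11523)) + h = (22682 + sqrt(-16259 - 11523)) - 6305 = (22682 + sqrt(-27782)) - 6305 = (22682 + I*sqrt(27782)) - 6305 = 16377 + I*sqrt(27782)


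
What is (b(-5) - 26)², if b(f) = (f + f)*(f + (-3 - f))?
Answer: 16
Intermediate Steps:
b(f) = -6*f (b(f) = (2*f)*(-3) = -6*f)
(b(-5) - 26)² = (-6*(-5) - 26)² = (30 - 26)² = 4² = 16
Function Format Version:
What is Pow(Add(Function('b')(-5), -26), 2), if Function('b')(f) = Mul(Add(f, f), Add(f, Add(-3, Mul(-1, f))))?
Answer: 16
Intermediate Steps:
Function('b')(f) = Mul(-6, f) (Function('b')(f) = Mul(Mul(2, f), -3) = Mul(-6, f))
Pow(Add(Function('b')(-5), -26), 2) = Pow(Add(Mul(-6, -5), -26), 2) = Pow(Add(30, -26), 2) = Pow(4, 2) = 16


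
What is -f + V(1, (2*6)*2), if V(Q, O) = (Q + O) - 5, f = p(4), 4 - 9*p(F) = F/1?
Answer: 20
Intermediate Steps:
p(F) = 4/9 - F/9 (p(F) = 4/9 - F/(9*1) = 4/9 - F/9)
f = 0 (f = 4/9 - ⅑*4 = 4/9 - 4/9 = 0)
V(Q, O) = -5 + O + Q (V(Q, O) = (O + Q) - 5 = -5 + O + Q)
-f + V(1, (2*6)*2) = -1*0 + (-5 + (2*6)*2 + 1) = 0 + (-5 + 12*2 + 1) = 0 + (-5 + 24 + 1) = 0 + 20 = 20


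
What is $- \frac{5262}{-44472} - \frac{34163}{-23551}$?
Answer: $\frac{273870383}{174560012} \approx 1.5689$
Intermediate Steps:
$- \frac{5262}{-44472} - \frac{34163}{-23551} = \left(-5262\right) \left(- \frac{1}{44472}\right) - - \frac{34163}{23551} = \frac{877}{7412} + \frac{34163}{23551} = \frac{273870383}{174560012}$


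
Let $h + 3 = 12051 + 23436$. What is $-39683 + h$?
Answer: $-4199$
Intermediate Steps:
$h = 35484$ ($h = -3 + \left(12051 + 23436\right) = -3 + 35487 = 35484$)
$-39683 + h = -39683 + 35484 = -4199$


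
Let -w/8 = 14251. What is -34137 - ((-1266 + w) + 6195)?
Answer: 74942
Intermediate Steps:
w = -114008 (w = -8*14251 = -114008)
-34137 - ((-1266 + w) + 6195) = -34137 - ((-1266 - 114008) + 6195) = -34137 - (-115274 + 6195) = -34137 - 1*(-109079) = -34137 + 109079 = 74942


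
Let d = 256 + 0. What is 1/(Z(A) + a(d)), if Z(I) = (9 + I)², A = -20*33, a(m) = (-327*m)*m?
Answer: -1/21006471 ≈ -4.7604e-8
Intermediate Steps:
d = 256
a(m) = -327*m²
A = -660
1/(Z(A) + a(d)) = 1/((9 - 660)² - 327*256²) = 1/((-651)² - 327*65536) = 1/(423801 - 21430272) = 1/(-21006471) = -1/21006471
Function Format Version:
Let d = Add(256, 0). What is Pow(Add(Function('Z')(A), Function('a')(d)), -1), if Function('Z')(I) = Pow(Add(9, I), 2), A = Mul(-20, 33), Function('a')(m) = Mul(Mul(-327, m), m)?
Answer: Rational(-1, 21006471) ≈ -4.7604e-8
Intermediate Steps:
d = 256
Function('a')(m) = Mul(-327, Pow(m, 2))
A = -660
Pow(Add(Function('Z')(A), Function('a')(d)), -1) = Pow(Add(Pow(Add(9, -660), 2), Mul(-327, Pow(256, 2))), -1) = Pow(Add(Pow(-651, 2), Mul(-327, 65536)), -1) = Pow(Add(423801, -21430272), -1) = Pow(-21006471, -1) = Rational(-1, 21006471)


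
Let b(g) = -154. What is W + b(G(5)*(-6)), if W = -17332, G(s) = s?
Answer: -17486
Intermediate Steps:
W + b(G(5)*(-6)) = -17332 - 154 = -17486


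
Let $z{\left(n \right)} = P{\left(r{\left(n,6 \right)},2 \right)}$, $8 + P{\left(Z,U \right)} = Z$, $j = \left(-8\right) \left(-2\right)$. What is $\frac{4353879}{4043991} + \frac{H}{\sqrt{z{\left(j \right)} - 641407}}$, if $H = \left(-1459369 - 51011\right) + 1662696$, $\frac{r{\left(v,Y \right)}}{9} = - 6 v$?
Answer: $\frac{1451293}{1347997} - \frac{50772 i \sqrt{642279}}{214093} \approx 1.0766 - 190.06 i$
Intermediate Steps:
$r{\left(v,Y \right)} = - 54 v$ ($r{\left(v,Y \right)} = 9 \left(- 6 v\right) = - 54 v$)
$j = 16$
$P{\left(Z,U \right)} = -8 + Z$
$z{\left(n \right)} = -8 - 54 n$
$H = 152316$ ($H = -1510380 + 1662696 = 152316$)
$\frac{4353879}{4043991} + \frac{H}{\sqrt{z{\left(j \right)} - 641407}} = \frac{4353879}{4043991} + \frac{152316}{\sqrt{\left(-8 - 864\right) - 641407}} = 4353879 \cdot \frac{1}{4043991} + \frac{152316}{\sqrt{\left(-8 - 864\right) - 641407}} = \frac{1451293}{1347997} + \frac{152316}{\sqrt{-872 - 641407}} = \frac{1451293}{1347997} + \frac{152316}{\sqrt{-642279}} = \frac{1451293}{1347997} + \frac{152316}{i \sqrt{642279}} = \frac{1451293}{1347997} + 152316 \left(- \frac{i \sqrt{642279}}{642279}\right) = \frac{1451293}{1347997} - \frac{50772 i \sqrt{642279}}{214093}$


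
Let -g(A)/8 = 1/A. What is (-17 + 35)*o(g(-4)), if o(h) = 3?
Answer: 54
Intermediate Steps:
g(A) = -8/A
(-17 + 35)*o(g(-4)) = (-17 + 35)*3 = 18*3 = 54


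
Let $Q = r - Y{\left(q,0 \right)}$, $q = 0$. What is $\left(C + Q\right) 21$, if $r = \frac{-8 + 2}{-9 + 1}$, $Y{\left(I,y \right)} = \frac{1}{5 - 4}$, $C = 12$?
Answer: $\frac{987}{4} \approx 246.75$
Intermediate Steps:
$Y{\left(I,y \right)} = 1$ ($Y{\left(I,y \right)} = 1^{-1} = 1$)
$r = \frac{3}{4}$ ($r = - \frac{6}{-8} = \left(-6\right) \left(- \frac{1}{8}\right) = \frac{3}{4} \approx 0.75$)
$Q = - \frac{1}{4}$ ($Q = \frac{3}{4} - 1 = - \frac{1}{4} \approx -0.25$)
$\left(C + Q\right) 21 = \left(12 - \frac{1}{4}\right) 21 = \frac{47}{4} \cdot 21 = \frac{987}{4}$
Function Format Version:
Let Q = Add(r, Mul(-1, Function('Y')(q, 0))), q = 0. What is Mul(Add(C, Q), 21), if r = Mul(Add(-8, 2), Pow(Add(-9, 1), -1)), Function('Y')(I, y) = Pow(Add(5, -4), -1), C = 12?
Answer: Rational(987, 4) ≈ 246.75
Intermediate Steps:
Function('Y')(I, y) = 1 (Function('Y')(I, y) = Pow(1, -1) = 1)
r = Rational(3, 4) (r = Mul(-6, Pow(-8, -1)) = Mul(-6, Rational(-1, 8)) = Rational(3, 4) ≈ 0.75000)
Q = Rational(-1, 4) (Q = Add(Rational(3, 4), Mul(-1, 1)) = Add(Rational(3, 4), -1) = Rational(-1, 4) ≈ -0.25000)
Mul(Add(C, Q), 21) = Mul(Add(12, Rational(-1, 4)), 21) = Mul(Rational(47, 4), 21) = Rational(987, 4)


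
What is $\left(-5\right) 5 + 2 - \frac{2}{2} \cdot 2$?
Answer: $-29$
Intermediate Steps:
$\left(-5\right) 5 + 2 - \frac{2}{2} \cdot 2 = -25 + 2 \left(-2\right) \frac{1}{2} \cdot 2 = -25 + 2 \left(\left(-1\right) 2\right) = -25 + 2 \left(-2\right) = -25 - 4 = -29$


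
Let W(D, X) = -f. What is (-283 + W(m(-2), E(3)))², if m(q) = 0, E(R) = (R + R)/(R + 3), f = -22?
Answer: 68121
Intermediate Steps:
E(R) = 2*R/(3 + R) (E(R) = (2*R)/(3 + R) = 2*R/(3 + R))
W(D, X) = 22 (W(D, X) = -1*(-22) = 22)
(-283 + W(m(-2), E(3)))² = (-283 + 22)² = (-261)² = 68121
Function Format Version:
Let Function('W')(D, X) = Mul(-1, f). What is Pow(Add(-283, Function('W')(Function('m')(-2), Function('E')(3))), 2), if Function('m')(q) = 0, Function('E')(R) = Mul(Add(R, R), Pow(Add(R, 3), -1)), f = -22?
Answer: 68121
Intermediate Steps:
Function('E')(R) = Mul(2, R, Pow(Add(3, R), -1)) (Function('E')(R) = Mul(Mul(2, R), Pow(Add(3, R), -1)) = Mul(2, R, Pow(Add(3, R), -1)))
Function('W')(D, X) = 22 (Function('W')(D, X) = Mul(-1, -22) = 22)
Pow(Add(-283, Function('W')(Function('m')(-2), Function('E')(3))), 2) = Pow(Add(-283, 22), 2) = Pow(-261, 2) = 68121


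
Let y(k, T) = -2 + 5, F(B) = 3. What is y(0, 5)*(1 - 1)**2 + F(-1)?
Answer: 3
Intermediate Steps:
y(k, T) = 3
y(0, 5)*(1 - 1)**2 + F(-1) = 3*(1 - 1)**2 + 3 = 3*0**2 + 3 = 3*0 + 3 = 0 + 3 = 3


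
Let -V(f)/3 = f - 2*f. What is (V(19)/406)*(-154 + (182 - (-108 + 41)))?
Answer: 5415/406 ≈ 13.337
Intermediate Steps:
V(f) = 3*f (V(f) = -3*(f - 2*f) = -(-3)*f = 3*f)
(V(19)/406)*(-154 + (182 - (-108 + 41))) = ((3*19)/406)*(-154 + (182 - (-108 + 41))) = (57*(1/406))*(-154 + (182 - 1*(-67))) = 57*(-154 + (182 + 67))/406 = 57*(-154 + 249)/406 = (57/406)*95 = 5415/406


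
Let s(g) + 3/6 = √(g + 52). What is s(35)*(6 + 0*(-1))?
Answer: -3 + 6*√87 ≈ 52.964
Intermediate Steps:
s(g) = -½ + √(52 + g) (s(g) = -½ + √(g + 52) = -½ + √(52 + g))
s(35)*(6 + 0*(-1)) = (-½ + √(52 + 35))*(6 + 0*(-1)) = (-½ + √87)*(6 + 0) = (-½ + √87)*6 = -3 + 6*√87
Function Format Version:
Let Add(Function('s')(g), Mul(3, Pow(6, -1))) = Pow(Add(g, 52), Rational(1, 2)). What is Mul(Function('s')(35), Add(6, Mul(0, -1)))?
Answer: Add(-3, Mul(6, Pow(87, Rational(1, 2)))) ≈ 52.964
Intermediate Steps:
Function('s')(g) = Add(Rational(-1, 2), Pow(Add(52, g), Rational(1, 2))) (Function('s')(g) = Add(Rational(-1, 2), Pow(Add(g, 52), Rational(1, 2))) = Add(Rational(-1, 2), Pow(Add(52, g), Rational(1, 2))))
Mul(Function('s')(35), Add(6, Mul(0, -1))) = Mul(Add(Rational(-1, 2), Pow(Add(52, 35), Rational(1, 2))), Add(6, Mul(0, -1))) = Mul(Add(Rational(-1, 2), Pow(87, Rational(1, 2))), Add(6, 0)) = Mul(Add(Rational(-1, 2), Pow(87, Rational(1, 2))), 6) = Add(-3, Mul(6, Pow(87, Rational(1, 2))))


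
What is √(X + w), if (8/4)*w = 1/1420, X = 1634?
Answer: √3294798310/1420 ≈ 40.423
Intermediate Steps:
w = 1/2840 (w = (½)/1420 = (½)*(1/1420) = 1/2840 ≈ 0.00035211)
√(X + w) = √(1634 + 1/2840) = √(4640561/2840) = √3294798310/1420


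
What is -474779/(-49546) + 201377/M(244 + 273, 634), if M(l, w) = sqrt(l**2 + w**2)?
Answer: 474779/49546 + 201377*sqrt(669245)/669245 ≈ 255.74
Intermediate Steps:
-474779/(-49546) + 201377/M(244 + 273, 634) = -474779/(-49546) + 201377/(sqrt((244 + 273)**2 + 634**2)) = -474779*(-1/49546) + 201377/(sqrt(517**2 + 401956)) = 474779/49546 + 201377/(sqrt(267289 + 401956)) = 474779/49546 + 201377/(sqrt(669245)) = 474779/49546 + 201377*(sqrt(669245)/669245) = 474779/49546 + 201377*sqrt(669245)/669245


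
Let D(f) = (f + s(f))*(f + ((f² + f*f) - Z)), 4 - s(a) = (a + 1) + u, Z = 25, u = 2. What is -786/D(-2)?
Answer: 786/19 ≈ 41.368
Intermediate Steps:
s(a) = 1 - a (s(a) = 4 - ((a + 1) + 2) = 4 - ((1 + a) + 2) = 4 - (3 + a) = 4 + (-3 - a) = 1 - a)
D(f) = -25 + f + 2*f² (D(f) = (f + (1 - f))*(f + ((f² + f*f) - 1*25)) = 1*(f + ((f² + f²) - 25)) = 1*(f + (2*f² - 25)) = 1*(f + (-25 + 2*f²)) = 1*(-25 + f + 2*f²) = -25 + f + 2*f²)
-786/D(-2) = -786/(-25 - 2 + 2*(-2)²) = -786/(-25 - 2 + 2*4) = -786/(-25 - 2 + 8) = -786/(-19) = -786*(-1/19) = 786/19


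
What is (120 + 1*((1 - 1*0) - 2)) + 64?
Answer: 183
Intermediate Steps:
(120 + 1*((1 - 1*0) - 2)) + 64 = (120 + 1*((1 + 0) - 2)) + 64 = (120 + 1*(1 - 2)) + 64 = (120 + 1*(-1)) + 64 = (120 - 1) + 64 = 119 + 64 = 183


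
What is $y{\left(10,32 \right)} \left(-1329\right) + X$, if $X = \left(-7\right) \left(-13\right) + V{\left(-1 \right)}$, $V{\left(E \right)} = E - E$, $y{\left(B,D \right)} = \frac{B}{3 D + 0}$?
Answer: $- \frac{759}{16} \approx -47.438$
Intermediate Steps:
$y{\left(B,D \right)} = \frac{B}{3 D}$
$V{\left(E \right)} = 0$
$X = 91$ ($X = \left(-7\right) \left(-13\right) + 0 = 91 + 0 = 91$)
$y{\left(10,32 \right)} \left(-1329\right) + X = \frac{1}{3} \cdot 10 \cdot \frac{1}{32} \left(-1329\right) + 91 = \frac{5}{48} \left(-1329\right) + 91 = - \frac{2215}{16} + 91 = - \frac{759}{16}$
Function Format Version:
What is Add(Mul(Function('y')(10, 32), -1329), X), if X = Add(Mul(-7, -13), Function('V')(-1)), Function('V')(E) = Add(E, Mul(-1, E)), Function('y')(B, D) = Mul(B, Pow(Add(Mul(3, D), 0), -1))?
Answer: Rational(-759, 16) ≈ -47.438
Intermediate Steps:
Function('y')(B, D) = Mul(Rational(1, 3), B, Pow(D, -1)) (Function('y')(B, D) = Mul(B, Pow(Mul(3, D), -1)) = Mul(B, Mul(Rational(1, 3), Pow(D, -1))) = Mul(Rational(1, 3), B, Pow(D, -1)))
Function('V')(E) = 0
X = 91 (X = Add(Mul(-7, -13), 0) = Add(91, 0) = 91)
Add(Mul(Function('y')(10, 32), -1329), X) = Add(Mul(Mul(Rational(1, 3), 10, Pow(32, -1)), -1329), 91) = Add(Mul(Mul(Rational(1, 3), 10, Rational(1, 32)), -1329), 91) = Add(Mul(Rational(5, 48), -1329), 91) = Add(Rational(-2215, 16), 91) = Rational(-759, 16)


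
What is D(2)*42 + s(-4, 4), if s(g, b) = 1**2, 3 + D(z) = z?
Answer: -41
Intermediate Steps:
D(z) = -3 + z
s(g, b) = 1
D(2)*42 + s(-4, 4) = (-3 + 2)*42 + 1 = -1*42 + 1 = -42 + 1 = -41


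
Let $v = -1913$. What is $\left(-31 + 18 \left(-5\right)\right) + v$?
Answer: $-2034$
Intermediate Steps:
$\left(-31 + 18 \left(-5\right)\right) + v = \left(-31 + 18 \left(-5\right)\right) - 1913 = \left(-31 - 90\right) - 1913 = -121 - 1913 = -2034$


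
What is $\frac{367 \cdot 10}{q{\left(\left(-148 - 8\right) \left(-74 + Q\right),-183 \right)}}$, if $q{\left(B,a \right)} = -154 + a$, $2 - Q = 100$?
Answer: $- \frac{3670}{337} \approx -10.89$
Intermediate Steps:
$Q = -98$ ($Q = 2 - 100 = -98$)
$\frac{367 \cdot 10}{q{\left(\left(-148 - 8\right) \left(-74 + Q\right),-183 \right)}} = \frac{367 \cdot 10}{-154 - 183} = \frac{3670}{-337} = 3670 \left(- \frac{1}{337}\right) = - \frac{3670}{337}$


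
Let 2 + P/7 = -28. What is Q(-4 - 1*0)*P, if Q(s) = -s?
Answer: -840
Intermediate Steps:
P = -210 (P = -14 + 7*(-28) = -14 - 196 = -210)
Q(-4 - 1*0)*P = -(-4 - 1*0)*(-210) = -(-4 + 0)*(-210) = -1*(-4)*(-210) = 4*(-210) = -840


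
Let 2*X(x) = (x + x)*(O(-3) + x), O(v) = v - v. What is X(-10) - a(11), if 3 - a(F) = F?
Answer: 108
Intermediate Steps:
O(v) = 0
a(F) = 3 - F
X(x) = x**2 (X(x) = ((x + x)*(0 + x))/2 = ((2*x)*x)/2 = (2*x**2)/2 = x**2)
X(-10) - a(11) = (-10)**2 - (3 - 1*11) = 100 - (3 - 11) = 100 - 1*(-8) = 100 + 8 = 108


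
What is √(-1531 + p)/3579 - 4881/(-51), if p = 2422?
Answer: 1627/17 + 3*√11/1193 ≈ 95.714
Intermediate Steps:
√(-1531 + p)/3579 - 4881/(-51) = √(-1531 + 2422)/3579 - 4881/(-51) = √891*(1/3579) - 4881*(-1/51) = (9*√11)*(1/3579) + 1627/17 = 3*√11/1193 + 1627/17 = 1627/17 + 3*√11/1193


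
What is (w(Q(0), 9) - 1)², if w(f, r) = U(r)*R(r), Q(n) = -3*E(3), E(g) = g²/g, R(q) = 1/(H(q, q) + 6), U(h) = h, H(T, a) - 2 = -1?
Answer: 4/49 ≈ 0.081633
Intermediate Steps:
H(T, a) = 1 (H(T, a) = 2 - 1 = 1)
R(q) = ⅐ (R(q) = 1/(1 + 6) = 1/7 = ⅐)
E(g) = g
Q(n) = -9 (Q(n) = -3*3 = -9)
w(f, r) = r/7 (w(f, r) = r*(⅐) = r/7)
(w(Q(0), 9) - 1)² = ((⅐)*9 - 1)² = (9/7 - 1)² = (2/7)² = 4/49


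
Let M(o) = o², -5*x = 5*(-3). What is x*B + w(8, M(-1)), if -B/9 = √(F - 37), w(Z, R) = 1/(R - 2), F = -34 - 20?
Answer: -1 - 27*I*√91 ≈ -1.0 - 257.56*I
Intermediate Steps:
F = -54
x = 3 (x = -(-3) = -⅕*(-15) = 3)
w(Z, R) = 1/(-2 + R)
B = -9*I*√91 (B = -9*√(-54 - 37) = -9*I*√91 ≈ -85.854*I)
x*B + w(8, M(-1)) = 3*(-9*I*√91) + 1/(-2 + (-1)²) = -27*I*√91 + 1/(-2 + 1) = -27*I*√91 + 1/(-1) = -27*I*√91 - 1 = -1 - 27*I*√91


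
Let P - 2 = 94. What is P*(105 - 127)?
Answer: -2112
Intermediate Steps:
P = 96 (P = 2 + 94 = 96)
P*(105 - 127) = 96*(105 - 127) = 96*(-22) = -2112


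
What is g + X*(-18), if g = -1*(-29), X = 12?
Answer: -187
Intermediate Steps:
g = 29
g + X*(-18) = 29 + 12*(-18) = 29 - 216 = -187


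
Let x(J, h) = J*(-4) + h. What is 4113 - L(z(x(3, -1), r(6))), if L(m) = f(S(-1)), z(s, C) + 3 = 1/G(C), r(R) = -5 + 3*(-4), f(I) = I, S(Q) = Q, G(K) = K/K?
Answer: 4114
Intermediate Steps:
G(K) = 1
r(R) = -17 (r(R) = -5 - 12 = -17)
x(J, h) = h - 4*J (x(J, h) = -4*J + h = h - 4*J)
z(s, C) = -2 (z(s, C) = -3 + 1/1 = -3 + 1 = -2)
L(m) = -1
4113 - L(z(x(3, -1), r(6))) = 4113 - 1*(-1) = 4113 + 1 = 4114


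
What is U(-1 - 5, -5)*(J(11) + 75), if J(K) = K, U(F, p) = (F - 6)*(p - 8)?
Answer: 13416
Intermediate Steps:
U(F, p) = (-8 + p)*(-6 + F) (U(F, p) = (-6 + F)*(-8 + p) = (-8 + p)*(-6 + F))
U(-1 - 5, -5)*(J(11) + 75) = (48 - 8*(-1 - 5) - 6*(-5) + (-1 - 5)*(-5))*(11 + 75) = (48 - 8*(-6) + 30 - 6*(-5))*86 = (48 + 48 + 30 + 30)*86 = 156*86 = 13416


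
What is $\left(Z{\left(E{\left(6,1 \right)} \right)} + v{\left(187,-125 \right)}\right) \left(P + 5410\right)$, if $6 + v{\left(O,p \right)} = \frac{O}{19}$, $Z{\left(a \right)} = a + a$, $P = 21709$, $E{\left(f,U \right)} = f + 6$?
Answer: $\frac{14345951}{19} \approx 7.5505 \cdot 10^{5}$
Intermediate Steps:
$E{\left(f,U \right)} = 6 + f$
$Z{\left(a \right)} = 2 a$
$v{\left(O,p \right)} = -6 + \frac{O}{19}$
$\left(Z{\left(E{\left(6,1 \right)} \right)} + v{\left(187,-125 \right)}\right) \left(P + 5410\right) = \left(2 \left(6 + 6\right) + \left(-6 + \frac{1}{19} \cdot 187\right)\right) \left(21709 + 5410\right) = \left(2 \cdot 12 + \left(-6 + \frac{187}{19}\right)\right) 27119 = \left(24 + \frac{73}{19}\right) 27119 = \frac{529}{19} \cdot 27119 = \frac{14345951}{19}$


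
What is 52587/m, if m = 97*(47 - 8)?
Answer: 17529/1261 ≈ 13.901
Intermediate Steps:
m = 3783 (m = 97*39 = 3783)
52587/m = 52587/3783 = 52587*(1/3783) = 17529/1261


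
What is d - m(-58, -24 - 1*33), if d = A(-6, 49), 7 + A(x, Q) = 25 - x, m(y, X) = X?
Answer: 81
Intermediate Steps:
A(x, Q) = 18 - x (A(x, Q) = -7 + (25 - x) = 18 - x)
d = 24 (d = 18 - 1*(-6) = 18 + 6 = 24)
d - m(-58, -24 - 1*33) = 24 - (-24 - 1*33) = 24 - (-24 - 33) = 24 - 1*(-57) = 24 + 57 = 81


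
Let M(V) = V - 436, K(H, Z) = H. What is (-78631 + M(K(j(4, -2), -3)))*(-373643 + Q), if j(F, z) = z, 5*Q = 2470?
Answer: 29504518281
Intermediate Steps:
Q = 494 (Q = (⅕)*2470 = 494)
M(V) = -436 + V
(-78631 + M(K(j(4, -2), -3)))*(-373643 + Q) = (-78631 + (-436 - 2))*(-373643 + 494) = (-78631 - 438)*(-373149) = -79069*(-373149) = 29504518281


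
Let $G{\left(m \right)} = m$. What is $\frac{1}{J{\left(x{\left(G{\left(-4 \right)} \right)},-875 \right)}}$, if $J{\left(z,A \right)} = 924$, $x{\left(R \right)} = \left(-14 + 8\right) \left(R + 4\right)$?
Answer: $\frac{1}{924} \approx 0.0010823$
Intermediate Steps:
$x{\left(R \right)} = -24 - 6 R$ ($x{\left(R \right)} = - 6 \left(4 + R\right) = -24 - 6 R$)
$\frac{1}{J{\left(x{\left(G{\left(-4 \right)} \right)},-875 \right)}} = \frac{1}{924}$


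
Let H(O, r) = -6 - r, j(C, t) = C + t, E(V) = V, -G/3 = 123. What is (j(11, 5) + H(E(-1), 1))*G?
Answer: -3321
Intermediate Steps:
G = -369 (G = -3*123 = -369)
(j(11, 5) + H(E(-1), 1))*G = ((11 + 5) + (-6 - 1*1))*(-369) = (16 + (-6 - 1))*(-369) = (16 - 7)*(-369) = 9*(-369) = -3321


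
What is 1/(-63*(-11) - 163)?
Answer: 1/530 ≈ 0.0018868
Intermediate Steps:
1/(-63*(-11) - 163) = 1/(693 - 163) = 1/530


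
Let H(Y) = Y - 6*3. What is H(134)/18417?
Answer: 116/18417 ≈ 0.0062985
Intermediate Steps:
H(Y) = -18 + Y (H(Y) = Y - 18 = -18 + Y)
H(134)/18417 = (-18 + 134)/18417 = 116*(1/18417) = 116/18417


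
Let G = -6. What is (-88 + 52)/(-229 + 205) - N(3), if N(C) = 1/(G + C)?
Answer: 11/6 ≈ 1.8333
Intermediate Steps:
N(C) = 1/(-6 + C)
(-88 + 52)/(-229 + 205) - N(3) = (-88 + 52)/(-229 + 205) - 1/(-6 + 3) = -36/(-24) - 1/(-3) = -36*(-1/24) - 1*(-1/3) = 3/2 + 1/3 = 11/6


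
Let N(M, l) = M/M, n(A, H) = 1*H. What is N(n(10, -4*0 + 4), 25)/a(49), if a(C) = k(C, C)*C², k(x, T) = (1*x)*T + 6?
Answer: 1/5779207 ≈ 1.7303e-7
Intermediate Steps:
k(x, T) = 6 + T*x (k(x, T) = x*T + 6 = T*x + 6 = 6 + T*x)
n(A, H) = H
a(C) = C²*(6 + C²) (a(C) = (6 + C*C)*C² = (6 + C²)*C² = C²*(6 + C²))
N(M, l) = 1
N(n(10, -4*0 + 4), 25)/a(49) = 1/(49²*(6 + 49²)) = 1/(2401*(6 + 2401)) = 1/(2401*2407) = 1/5779207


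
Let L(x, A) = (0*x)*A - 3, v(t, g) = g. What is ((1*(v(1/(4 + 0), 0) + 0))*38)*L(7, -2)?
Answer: 0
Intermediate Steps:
L(x, A) = -3 (L(x, A) = 0*A - 3 = 0 - 3 = -3)
((1*(v(1/(4 + 0), 0) + 0))*38)*L(7, -2) = ((1*(0 + 0))*38)*(-3) = ((1*0)*38)*(-3) = (0*38)*(-3) = 0*(-3) = 0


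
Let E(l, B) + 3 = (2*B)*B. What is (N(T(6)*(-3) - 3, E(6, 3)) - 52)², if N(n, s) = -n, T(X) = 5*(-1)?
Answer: 4096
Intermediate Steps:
T(X) = -5
E(l, B) = -3 + 2*B² (E(l, B) = -3 + (2*B)*B = -3 + 2*B²)
(N(T(6)*(-3) - 3, E(6, 3)) - 52)² = (-(-5*(-3) - 3) - 52)² = (-(15 - 3) - 52)² = (-1*12 - 52)² = (-12 - 52)² = (-64)² = 4096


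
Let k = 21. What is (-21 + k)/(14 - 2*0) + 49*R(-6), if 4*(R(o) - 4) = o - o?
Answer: 196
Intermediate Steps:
R(o) = 4 (R(o) = 4 + (o - o)/4 = 4 + (¼)*0 = 4 + 0 = 4)
(-21 + k)/(14 - 2*0) + 49*R(-6) = (-21 + 21)/(14 - 2*0) + 49*4 = 0/(14 + 0) + 196 = 0/14 + 196 = 0*(1/14) + 196 = 0 + 196 = 196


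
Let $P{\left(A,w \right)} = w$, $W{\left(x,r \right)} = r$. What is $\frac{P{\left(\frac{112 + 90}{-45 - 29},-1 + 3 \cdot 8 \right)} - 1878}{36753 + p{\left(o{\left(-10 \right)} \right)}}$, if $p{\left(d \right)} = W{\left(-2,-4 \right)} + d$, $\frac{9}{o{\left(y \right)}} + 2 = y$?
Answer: $- \frac{1060}{20999} \approx -0.050479$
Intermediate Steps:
$o{\left(y \right)} = \frac{9}{-2 + y}$
$p{\left(d \right)} = -4 + d$
$\frac{P{\left(\frac{112 + 90}{-45 - 29},-1 + 3 \cdot 8 \right)} - 1878}{36753 + p{\left(o{\left(-10 \right)} \right)}} = \frac{\left(-1 + 3 \cdot 8\right) - 1878}{36753 - \left(4 - \frac{9}{-2 - 10}\right)} = \frac{\left(-1 + 24\right) - 1878}{36753 - \left(4 - \frac{9}{-12}\right)} = \frac{23 - 1878}{36753 + \left(-4 + 9 \left(- \frac{1}{12}\right)\right)} = - \frac{1855}{36753 - \frac{19}{4}} = - \frac{1855}{\frac{146993}{4}} = \left(-1855\right) \frac{4}{146993} = - \frac{1060}{20999}$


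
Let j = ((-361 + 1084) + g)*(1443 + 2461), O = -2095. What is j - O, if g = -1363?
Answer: -2496465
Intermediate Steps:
j = -2498560 (j = ((-361 + 1084) - 1363)*(1443 + 2461) = (723 - 1363)*3904 = -640*3904 = -2498560)
j - O = -2498560 - 1*(-2095) = -2498560 + 2095 = -2496465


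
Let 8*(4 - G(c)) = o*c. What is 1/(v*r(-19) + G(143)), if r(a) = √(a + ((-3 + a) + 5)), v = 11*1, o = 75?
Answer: -85544/114619033 - 4224*I/114619033 ≈ -0.00074633 - 3.6852e-5*I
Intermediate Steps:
G(c) = 4 - 75*c/8
v = 11
r(a) = √(2 + 2*a) (r(a) = √(a + (2 + a)) = √(2 + 2*a))
1/(v*r(-19) + G(143)) = 1/(11*√(2 + 2*(-19)) + (4 - 75/8*143)) = 1/(11*√(2 - 38) + (4 - 10725/8)) = 1/(11*√(-36) - 10693/8) = 1/(11*(6*I) - 10693/8) = 1/(66*I - 10693/8) = 1/(-10693/8 + 66*I) = 64*(-10693/8 - 66*I)/114619033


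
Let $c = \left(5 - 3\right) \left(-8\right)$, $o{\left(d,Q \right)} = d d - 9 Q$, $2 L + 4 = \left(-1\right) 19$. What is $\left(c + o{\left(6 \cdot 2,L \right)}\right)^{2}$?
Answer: $\frac{214369}{4} \approx 53592.0$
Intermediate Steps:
$L = - \frac{23}{2}$ ($L = -2 + \frac{\left(-1\right) 19}{2} = -2 + \frac{1}{2} \left(-19\right) = -2 - \frac{19}{2} = - \frac{23}{2} \approx -11.5$)
$o{\left(d,Q \right)} = d^{2} - 9 Q$
$c = -16$ ($c = 2 \left(-8\right) = -16$)
$\left(c + o{\left(6 \cdot 2,L \right)}\right)^{2} = \left(-16 - \left(- \frac{207}{2} - \left(6 \cdot 2\right)^{2}\right)\right)^{2} = \left(-16 + \left(12^{2} + \frac{207}{2}\right)\right)^{2} = \left(-16 + \left(144 + \frac{207}{2}\right)\right)^{2} = \left(-16 + \frac{495}{2}\right)^{2} = \left(\frac{463}{2}\right)^{2} = \frac{214369}{4}$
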